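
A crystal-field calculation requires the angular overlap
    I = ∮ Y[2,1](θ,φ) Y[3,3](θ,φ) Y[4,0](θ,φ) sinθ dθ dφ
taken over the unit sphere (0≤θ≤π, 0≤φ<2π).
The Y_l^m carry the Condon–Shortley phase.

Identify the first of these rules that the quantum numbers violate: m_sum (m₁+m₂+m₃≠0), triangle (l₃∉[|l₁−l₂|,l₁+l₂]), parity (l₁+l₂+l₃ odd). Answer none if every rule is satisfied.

m₁+m₂+m₃ = 1 + 3 + 0 = 4  ✗
triangle: |2−3|=1 ≤ l₃=4 ≤ 2+3=5
parity: l₁+l₂+l₃ = 9 is odd

m_sum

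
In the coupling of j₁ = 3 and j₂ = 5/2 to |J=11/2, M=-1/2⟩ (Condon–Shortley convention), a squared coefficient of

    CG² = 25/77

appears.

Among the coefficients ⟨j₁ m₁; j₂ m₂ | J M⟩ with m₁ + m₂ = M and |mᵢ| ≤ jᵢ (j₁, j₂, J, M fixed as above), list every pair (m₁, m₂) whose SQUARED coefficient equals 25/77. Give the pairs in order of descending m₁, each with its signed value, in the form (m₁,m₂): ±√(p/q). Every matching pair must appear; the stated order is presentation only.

(-1,1/2): +√(25/77)

Admissible pairs with m₁+m₂ = M = -1/2: (-3,5/2), (-2,3/2), (-1,1/2), (0,-1/2), (1,-3/2), (2,-5/2)
  (m₁,m₂)=(2,-5/2): CG² = 1/77, CG = +√(1/77)
  (m₁,m₂)=(1,-3/2): CG² = 25/154, CG = +√(25/154)
  (m₁,m₂)=(0,-1/2): CG² = 100/231, CG = +√(100/231)
  (m₁,m₂)=(-1,1/2): CG² = 25/77, CG = +√(25/77)   ← matches the target
  (m₁,m₂)=(-2,3/2): CG² = 5/77, CG = +√(5/77)
  (m₁,m₂)=(-3,5/2): CG² = 1/462, CG = +√(1/462)
Pairs with CG² = 25/77: (-1,1/2): +√(25/77)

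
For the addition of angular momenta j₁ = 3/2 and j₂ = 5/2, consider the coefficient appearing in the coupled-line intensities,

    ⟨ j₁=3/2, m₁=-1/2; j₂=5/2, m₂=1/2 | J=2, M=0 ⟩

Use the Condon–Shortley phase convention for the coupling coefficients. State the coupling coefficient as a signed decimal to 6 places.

j₁+j₂−J=2  J+j₁−j₂=1  J−j₁+j₂=3  j₁+j₂+J+1=7
(j₁±m₁, j₂±m₂, J±M) = (1,2,3,2,2,2)
P² = 8/7
sum k=1..2:
  [1] −1/2 = -1/2
  [2] +1/4 = 1/4
S = -1/4
C² = P²·S² = 1/14 ; C = -0.267261

−√(1/14) = -0.267261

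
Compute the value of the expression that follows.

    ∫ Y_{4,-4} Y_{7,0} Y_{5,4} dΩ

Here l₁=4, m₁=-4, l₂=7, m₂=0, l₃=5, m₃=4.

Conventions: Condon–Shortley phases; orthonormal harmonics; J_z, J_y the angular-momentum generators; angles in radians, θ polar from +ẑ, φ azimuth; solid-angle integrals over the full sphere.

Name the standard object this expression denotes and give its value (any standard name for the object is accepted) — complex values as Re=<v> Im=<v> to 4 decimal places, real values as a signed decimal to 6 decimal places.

This is a Gaunt coefficient — the integral of a triple product of spherical harmonics over the sphere.
Rules hold: Σm=0, L=16 even, 3≤5≤11.
N = 9·15·11 = 1485
Δ = 6!·2!·8!/17! = 1/6126120
Racah Σ t=2..4: t=2:+1/69120 t=3:−1/20736 t=4:+1/69120 = -1/51840
⇒ 3j(4 7 5; 0 0 0)² = 280/21879, sgn +1
Racah Σ t=6..6: t=6:+1/7257600 = 1/7257600
⇒ 3j(4 7 5; -4 0 4)² = 14/12155, sgn -1
4πI² = N·(3j₀)²·(3jₘ)² = 11760/537251
I = -1·√(0.0218892/4π) = -0.04173593

Gaunt coefficient, -0.041736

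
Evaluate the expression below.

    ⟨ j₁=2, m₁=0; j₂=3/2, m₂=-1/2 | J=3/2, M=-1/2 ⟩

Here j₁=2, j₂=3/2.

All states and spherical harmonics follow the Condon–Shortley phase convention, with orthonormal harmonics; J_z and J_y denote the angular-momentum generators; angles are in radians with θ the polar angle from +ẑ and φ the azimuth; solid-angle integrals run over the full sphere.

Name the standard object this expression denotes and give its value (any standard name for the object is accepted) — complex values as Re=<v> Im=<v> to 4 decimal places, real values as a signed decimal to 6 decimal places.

Clebsch–Gordan coefficient, −√(1/5) ≈ -0.447214

This is a Clebsch–Gordan (vector-coupling) coefficient.
triangle: 2!×2!×1!/6! = 4/720
(j±m)!: 2!×2!×1!×2!×1!×2! = 16
prefactor² = (2J+1)×Δ×N² = 16/45
  k=0: +1/(0!×2!×2!×1!×0!×0!) = 1/4
  k=1: −1/(1!×1!×1!×0!×1!×1!) = -1
Σ = -3/4  ⇒  CG² = 16/45×(-3/4)² = 1/5
CG = −√(1/5) = -0.447214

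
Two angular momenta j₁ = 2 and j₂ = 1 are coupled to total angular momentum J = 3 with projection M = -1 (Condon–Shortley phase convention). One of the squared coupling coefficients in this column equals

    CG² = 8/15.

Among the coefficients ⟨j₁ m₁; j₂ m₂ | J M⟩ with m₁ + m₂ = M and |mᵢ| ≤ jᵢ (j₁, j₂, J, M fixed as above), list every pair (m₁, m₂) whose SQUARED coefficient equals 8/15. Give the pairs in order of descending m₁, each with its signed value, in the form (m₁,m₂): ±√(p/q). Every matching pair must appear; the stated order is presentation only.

(-1,0): +√(8/15)

Admissible pairs with m₁+m₂ = M = -1: (-2,1), (-1,0), (0,-1)
  (m₁,m₂)=(0,-1): CG² = 2/5, CG = +√(2/5)
  (m₁,m₂)=(-1,0): CG² = 8/15, CG = +√(8/15)   ← matches the target
  (m₁,m₂)=(-2,1): CG² = 1/15, CG = +√(1/15)
Pairs with CG² = 8/15: (-1,0): +√(8/15)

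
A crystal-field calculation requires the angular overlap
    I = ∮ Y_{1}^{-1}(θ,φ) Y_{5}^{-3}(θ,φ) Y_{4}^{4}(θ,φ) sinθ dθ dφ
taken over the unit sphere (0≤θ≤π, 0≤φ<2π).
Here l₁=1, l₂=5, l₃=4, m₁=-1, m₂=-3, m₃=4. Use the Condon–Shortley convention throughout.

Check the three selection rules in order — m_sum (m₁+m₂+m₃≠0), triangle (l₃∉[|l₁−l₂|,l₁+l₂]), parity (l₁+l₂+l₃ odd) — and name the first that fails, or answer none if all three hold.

m₁+m₂+m₃ = -1 − 3 + 4 = 0  ✓
triangle: |1−5|=4 ≤ l₃=4 ≤ 1+5=6  ✓
parity: l₁+l₂+l₃ = 10 is even  ✓

none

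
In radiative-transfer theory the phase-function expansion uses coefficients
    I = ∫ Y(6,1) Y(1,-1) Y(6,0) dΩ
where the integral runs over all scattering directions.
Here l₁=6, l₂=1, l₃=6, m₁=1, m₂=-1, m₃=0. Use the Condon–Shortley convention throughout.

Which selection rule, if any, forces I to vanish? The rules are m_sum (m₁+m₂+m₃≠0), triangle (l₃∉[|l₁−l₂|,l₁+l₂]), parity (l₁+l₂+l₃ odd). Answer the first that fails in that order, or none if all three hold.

azimuthal sum: 1 − 1 + 0 = 0  ✓
5 ≤ 6 ≤ 7 (triangle on l)  ✓
L = 6 + 1 + 6 = 13 (odd)  ✗

parity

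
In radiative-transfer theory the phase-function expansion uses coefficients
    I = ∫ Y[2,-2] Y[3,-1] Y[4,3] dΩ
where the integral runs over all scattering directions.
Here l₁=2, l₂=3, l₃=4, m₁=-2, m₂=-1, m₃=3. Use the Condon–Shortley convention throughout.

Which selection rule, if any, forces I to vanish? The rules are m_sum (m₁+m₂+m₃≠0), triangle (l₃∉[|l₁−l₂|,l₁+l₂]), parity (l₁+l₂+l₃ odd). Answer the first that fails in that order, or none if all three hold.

parity

Σmᵢ = 0  ✓
l₃∈[|l₁−l₂|,l₁+l₂]=[1,5], have l₃=4  ✓
Σlᵢ = 9 ⇒ odd  ✗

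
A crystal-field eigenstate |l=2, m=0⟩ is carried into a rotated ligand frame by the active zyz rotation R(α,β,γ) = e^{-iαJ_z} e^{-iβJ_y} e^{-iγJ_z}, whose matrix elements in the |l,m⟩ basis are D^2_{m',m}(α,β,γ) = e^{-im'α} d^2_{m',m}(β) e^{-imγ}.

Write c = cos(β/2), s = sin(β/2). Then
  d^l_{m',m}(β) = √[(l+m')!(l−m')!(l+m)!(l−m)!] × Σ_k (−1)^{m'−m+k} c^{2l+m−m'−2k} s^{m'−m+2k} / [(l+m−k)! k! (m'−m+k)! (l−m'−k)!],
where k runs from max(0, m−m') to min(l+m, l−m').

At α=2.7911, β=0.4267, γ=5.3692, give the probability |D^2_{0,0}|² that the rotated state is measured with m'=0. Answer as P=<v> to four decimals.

P=0.5522

First d^2_{0,0}(β=0.4267), then the phase factors e^{-i(0)α} and e^{-i(0)γ}:
With c≡cos(β/2)=0.977327 and s≡sin(β/2)=0.211735, N=[2·2·2·2]^{1/2}=4.000000
Admissible k: 0..2 (factorial args all ≥0)
  k=0: (−1)^0·4.0000/(4)·0.9773^4·0.2117^0 = +0.912346
  k=1: (−1)^1·4.0000/(1)·0.9773^2·0.2117^2 = -0.171288
  k=2: (−1)^2·4.0000/(4)·0.9773^0·0.2117^4 = +0.002010
d^2_{0,0}(0.4267) = +0.912346 -0.171288 +0.002010 = +0.743069
|D^2_{0,0}|² = |d^2_{0,0}(β)|² = (+0.743069)² = 0.552151 (the z-rotation phases have unit modulus)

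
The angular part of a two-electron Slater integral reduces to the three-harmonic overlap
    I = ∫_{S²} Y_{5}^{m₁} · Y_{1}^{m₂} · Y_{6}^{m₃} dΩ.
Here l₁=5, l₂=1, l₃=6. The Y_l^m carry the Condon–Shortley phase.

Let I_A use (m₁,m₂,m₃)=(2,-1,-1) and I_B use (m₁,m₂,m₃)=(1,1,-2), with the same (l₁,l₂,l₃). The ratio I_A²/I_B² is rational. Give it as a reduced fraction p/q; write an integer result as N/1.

5/14

Same 5,1,6: normalisation and zero-m 3j drop out of the ratio.
A: Δ: 0! 10! 2! / 13! → 1/858; sum: t=0:+1/60480 = 1/60480; 3j²(5 1 6; 2 -1 -1) = Δ·Π!·Σ² = 5/429  (sign -1)
B: Δ: 0! 10! 2! / 13! → 1/858; sum: t=0:+1/34560 = 1/34560; 3j²(5 1 6; 1 1 -2) = Δ·Π!·Σ² = 14/429  (sign +1)
I_A²/I_B² = (5/429)/(14/429) = 5/14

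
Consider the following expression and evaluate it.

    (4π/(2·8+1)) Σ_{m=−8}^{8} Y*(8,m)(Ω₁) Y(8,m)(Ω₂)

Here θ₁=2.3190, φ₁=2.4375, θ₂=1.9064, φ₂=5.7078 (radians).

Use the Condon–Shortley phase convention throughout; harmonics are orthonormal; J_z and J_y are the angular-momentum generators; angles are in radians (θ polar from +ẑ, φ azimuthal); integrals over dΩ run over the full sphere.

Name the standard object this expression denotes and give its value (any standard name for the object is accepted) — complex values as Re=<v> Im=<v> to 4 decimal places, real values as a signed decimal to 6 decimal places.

This sum is the spherical-harmonic addition theorem: it equals the Legendre polynomial P_l(cos γ) of the angle γ between the two directions.
Summing Y*_{l m}(θ₁,φ₁)·Y_{l m}(θ₂,φ₂) over m ∈ [−8, 8]; prefactor 4π/(2·8+1) = 0.739198:
  m=-8: (0.03415 + 0.02599j) × (-0.03552 - 0.32369j) = 0.00720 - 0.01198j  (running Σ = 0.00720 - 0.01198j)
  m=-7: (0.03419 + 0.15562j) × (0.28732 + 0.35192j) = -0.04494 + 0.05675j  (running Σ = -0.03775 + 0.04477j)
  m=-6: (-0.16250 + 0.30626j) × (-0.15923 - 0.05113j) = 0.04153 - 0.04046j  (running Σ = 0.00379 + 0.00431j)
  m=-5: (-0.42853 + 0.17060j) × (-0.26635 + 0.07219j) = 0.10182 - 0.07637j  (running Σ = 0.10561 - 0.07206j)
  m=-4: (-0.26736 - 0.09015j) × (0.18940 - 0.21132j) = -0.06969 + 0.03942j  (running Σ = 0.03593 - 0.03264j)
  m=-3: (0.08190 + 0.13617j) × (0.02393 - 0.15281j) = 0.02277 - 0.00926j  (running Σ = 0.05869 - 0.04189j)
  m=-2: (-0.06119 + 0.37297j) × (0.12658 + 0.28343j) = -0.11346 + 0.02987j  (running Σ = -0.05476 - 0.01203j)
  m=-1: (-0.01024 + 0.00870j) × (0.08258 + 0.05356j) = -0.00131 + 0.00017j  (running Σ = -0.05607 - 0.01186j)
  m=0: (0.36973 + 0.00000j) × (-0.31417 + 0.00000j) = -0.11616 + 0.00000j  (running Σ = -0.17223 - 0.01186j)
  m=1: (0.01024 + 0.00870j) × (-0.08258 + 0.05356j) = -0.00131 - 0.00017j  (running Σ = -0.17354 - 0.01203j)
  m=2: (-0.06119 - 0.37297j) × (0.12658 - 0.28343j) = -0.11346 - 0.02987j  (running Σ = -0.28700 - 0.04189j)
  m=3: (-0.08190 + 0.13617j) × (-0.02393 - 0.15281j) = 0.02277 + 0.00926j  (running Σ = -0.26423 - 0.03264j)
  m=4: (-0.26736 + 0.09015j) × (0.18940 + 0.21132j) = -0.06969 - 0.03942j  (running Σ = -0.33392 - 0.07206j)
  m=5: (0.42853 + 0.17060j) × (0.26635 + 0.07219j) = 0.10182 + 0.07637j  (running Σ = -0.23209 + 0.00431j)
  m=6: (-0.16250 - 0.30626j) × (-0.15923 + 0.05113j) = 0.04153 + 0.04046j  (running Σ = -0.19056 + 0.04477j)
  m=7: (-0.03419 + 0.15562j) × (-0.28732 + 0.35192j) = -0.04494 - 0.05675j  (running Σ = -0.23550 - 0.01198j)
  m=8: (0.03415 - 0.02599j) × (-0.03552 + 0.32369j) = 0.00720 + 0.01198j  (running Σ = -0.22830 - 0.00000j)
Accumulated sum -0.22830 - 0.00000j; after 4π/(2l+1) scaling, -0.16876 - 0.00000j ⇒ P_8 = -0.168761

Legendre polynomial (addition theorem), -0.168761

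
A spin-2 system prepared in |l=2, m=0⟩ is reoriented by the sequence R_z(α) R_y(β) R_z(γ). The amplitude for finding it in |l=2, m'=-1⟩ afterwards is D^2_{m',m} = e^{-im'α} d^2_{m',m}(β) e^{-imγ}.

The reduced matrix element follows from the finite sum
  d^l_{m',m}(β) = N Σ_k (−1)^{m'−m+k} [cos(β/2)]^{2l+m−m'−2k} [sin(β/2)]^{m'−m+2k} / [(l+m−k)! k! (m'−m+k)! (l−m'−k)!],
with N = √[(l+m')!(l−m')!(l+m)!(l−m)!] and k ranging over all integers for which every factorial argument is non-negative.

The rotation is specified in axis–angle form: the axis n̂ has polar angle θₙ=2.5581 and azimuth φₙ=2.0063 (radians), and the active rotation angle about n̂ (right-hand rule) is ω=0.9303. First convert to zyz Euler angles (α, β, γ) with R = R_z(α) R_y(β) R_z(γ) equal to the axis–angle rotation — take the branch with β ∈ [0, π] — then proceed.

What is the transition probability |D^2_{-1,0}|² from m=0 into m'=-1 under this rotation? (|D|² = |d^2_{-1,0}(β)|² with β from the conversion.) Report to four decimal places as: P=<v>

Axis–angle → zyz. n̂ = (sinθₙcosφₙ, sinθₙsinφₙ, cosθₙ) = (-0.232424, +0.499516, -0.834543), ω = 0.9303.
R = I cosω + sinω [n̂]ₓ + (1−cosω) n̂n̂ᵀ gives
  R = [+0.619332, +0.622417, +0.478566; -0.715856, +0.698000, +0.018607; -0.322457, -0.354108, +0.877855]
β = atan2(√(R₁₃²+R₂₃²), R₃₃) = 0.499432; α = atan2(R₂₃, R₁₃) mod 2π = 0.038862; γ = atan2(R₃₂, −R₃₁) mod 2π = 5.451040
Split into d^2_{-1,0}(β=0.4994) × two z-phases.
c=cos(0.499432/2)=0.968983, s=sin(0.499432/2)=0.247129; N=√[1·6·2·2]=4.898979
Admissible k: 1..2 (factorial args all ≥0)
  k=1: (−1)^0·4.8990/(2)·0.9690^3·0.2471^1 = +0.550741
  k=2: (−1)^1·4.8990/(2)·0.9690^1·0.2471^3 = -0.035823
d^2_{-1,0}(0.4994) = +0.550741 -0.035823 = +0.514918
|D^2_{-1,0}|² = |d^2_{-1,0}(β)|² = (+0.514918)² = 0.265140 (the z-rotation phases have unit modulus)

P=0.2651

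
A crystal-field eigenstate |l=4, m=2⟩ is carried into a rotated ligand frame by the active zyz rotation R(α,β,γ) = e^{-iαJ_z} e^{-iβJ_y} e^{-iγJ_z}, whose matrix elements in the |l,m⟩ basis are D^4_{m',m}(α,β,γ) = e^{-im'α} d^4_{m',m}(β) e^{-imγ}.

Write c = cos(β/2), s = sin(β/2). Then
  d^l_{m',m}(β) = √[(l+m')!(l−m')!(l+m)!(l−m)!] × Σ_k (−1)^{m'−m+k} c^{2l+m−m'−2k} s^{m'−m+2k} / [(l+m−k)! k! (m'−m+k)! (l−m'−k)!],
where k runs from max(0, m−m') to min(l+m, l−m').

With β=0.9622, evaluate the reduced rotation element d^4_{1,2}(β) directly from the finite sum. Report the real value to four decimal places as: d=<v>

d=-0.0971

d^4_{1,2}(β=0.9622) via the finite sum:
Half-angle: c=0.886486, s=0.462755. N=√(120·6·720·2)=1018.233765
Admissible k: 1..3 (factorial args all ≥0)
  k=1: (−1)^0·1018.2338/(240)·0.8865^7·0.4628^1 = +0.844679
  k=2: (−1)^1·1018.2338/(48)·0.8865^5·0.4628^3 = -1.150851
  k=3: (−1)^2·1018.2338/(72)·0.8865^3·0.4628^5 = +0.209067
d^4_{1,2}(0.9622) = +0.844679 -1.150851 +0.209067 = -0.097105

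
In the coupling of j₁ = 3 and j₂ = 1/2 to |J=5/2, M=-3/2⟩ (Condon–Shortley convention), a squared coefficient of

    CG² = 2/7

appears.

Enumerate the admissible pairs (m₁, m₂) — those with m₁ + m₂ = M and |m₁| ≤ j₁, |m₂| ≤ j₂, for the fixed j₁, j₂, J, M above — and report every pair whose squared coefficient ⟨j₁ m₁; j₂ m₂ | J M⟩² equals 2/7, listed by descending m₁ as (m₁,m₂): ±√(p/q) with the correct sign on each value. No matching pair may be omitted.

(-1,-1/2): +√(2/7)

Admissible pairs with m₁+m₂ = M = -3/2: (-2,1/2), (-1,-1/2)
  (m₁,m₂)=(-1,-1/2): CG² = 2/7, CG = +√(2/7)   ← matches the target
  (m₁,m₂)=(-2,1/2): CG² = 5/7, CG = −√(5/7)
Pairs with CG² = 2/7: (-1,-1/2): +√(2/7)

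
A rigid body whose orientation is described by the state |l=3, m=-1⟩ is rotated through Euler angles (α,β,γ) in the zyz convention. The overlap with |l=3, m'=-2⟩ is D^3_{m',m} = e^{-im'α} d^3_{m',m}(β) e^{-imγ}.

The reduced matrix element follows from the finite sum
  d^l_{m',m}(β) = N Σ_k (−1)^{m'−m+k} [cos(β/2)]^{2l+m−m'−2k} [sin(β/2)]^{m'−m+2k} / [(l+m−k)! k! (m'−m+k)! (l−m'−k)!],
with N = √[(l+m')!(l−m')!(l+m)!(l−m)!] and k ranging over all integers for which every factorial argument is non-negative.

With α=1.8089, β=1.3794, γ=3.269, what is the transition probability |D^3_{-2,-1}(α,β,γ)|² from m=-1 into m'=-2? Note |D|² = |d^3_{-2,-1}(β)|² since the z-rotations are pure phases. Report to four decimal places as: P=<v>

Split into d^3_{-2,-1}(β=1.3794) × two z-phases.
With c≡cos(β/2)=0.771437 and s≡sin(β/2)=0.636306, N=[1·120·2·24]^{1/2}=75.894664
k: max(0,(-1)−(-2))=1 … min(3+(-1),3−(-2))=2
  k=1: (−1)^0·75.8947/(24)·0.7714^5·0.6363^1 = +0.549754
  k=2: (−1)^1·75.8947/(12)·0.7714^3·0.6363^3 = -0.748047
d^3_{-2,-1}(1.3794) = +0.549754 -0.748047 = -0.198293
|D^3_{-2,-1}|² = |d^3_{-2,-1}(β)|² = (-0.198293)² = 0.039320 (the z-rotation phases have unit modulus)

P=0.0393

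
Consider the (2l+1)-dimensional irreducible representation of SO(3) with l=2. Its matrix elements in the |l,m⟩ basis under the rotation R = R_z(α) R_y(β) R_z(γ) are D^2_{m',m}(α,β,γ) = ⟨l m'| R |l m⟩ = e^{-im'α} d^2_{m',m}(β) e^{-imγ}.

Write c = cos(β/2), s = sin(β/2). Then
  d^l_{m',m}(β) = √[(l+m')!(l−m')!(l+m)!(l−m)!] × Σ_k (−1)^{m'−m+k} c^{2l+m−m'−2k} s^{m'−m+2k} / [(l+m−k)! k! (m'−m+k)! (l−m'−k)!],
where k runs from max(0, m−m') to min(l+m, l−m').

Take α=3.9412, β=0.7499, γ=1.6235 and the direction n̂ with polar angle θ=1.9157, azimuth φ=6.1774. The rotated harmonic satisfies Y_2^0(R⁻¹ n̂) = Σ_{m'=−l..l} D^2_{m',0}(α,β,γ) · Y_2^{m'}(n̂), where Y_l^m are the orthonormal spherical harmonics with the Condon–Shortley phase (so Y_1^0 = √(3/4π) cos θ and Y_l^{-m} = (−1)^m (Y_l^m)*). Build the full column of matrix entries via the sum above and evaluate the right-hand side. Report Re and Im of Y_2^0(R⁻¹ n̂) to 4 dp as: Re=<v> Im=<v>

Need the full column D^2_{m',0} for m'=−2..2 at α=3.9412, β=0.7499, γ=1.6235.
cos(β/2)=0.930526, sin(β/2)=0.366226
d^2_{-2,0}: single k=2 term ⇒ +0.284466;  D = -0.008083+0.284352i
d^2_{-1,0}: k∈[1..2] ⇒ +0.722787 -0.111957 = +0.610830;  D = -0.425741-0.438015i
d^2_{0,0}: k∈[0..2] ⇒ +0.749746 -0.464532 +0.017989 = +0.303203;  D = +0.303203+0.000000i
d^2_{1,0}: k∈[0..1] ⇒ -0.722787 +0.111957 = -0.610830;  D = +0.425741-0.438015i
d^2_{2,0}: single k=0 term ⇒ +0.284466;  D = -0.008083-0.284352i
Y_2^{m'}(θ=1.9157,φ=6.1774) and Σ D·Y over m':
  (-0.0081+0.2844i)·(+0.3345+0.0718i)  (-0.4257-0.4380i)·(-0.2444-0.0260i)  (+0.3032+0.0000i)·(-0.2072+0.0000i)  (+0.4257-0.4380i)·(+0.2444-0.0260i)  (-0.0081-0.2844i)·(+0.3345-0.0718i)
Y_2^0(R⁻¹ n̂) = +0.076307-0.000000i

Re=0.0763 Im=0.0000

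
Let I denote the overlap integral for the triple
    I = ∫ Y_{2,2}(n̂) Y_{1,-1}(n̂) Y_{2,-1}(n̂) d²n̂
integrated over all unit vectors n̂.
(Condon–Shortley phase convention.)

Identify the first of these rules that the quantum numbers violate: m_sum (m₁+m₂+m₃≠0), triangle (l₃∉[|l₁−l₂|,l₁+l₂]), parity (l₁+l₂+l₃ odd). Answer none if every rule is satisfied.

Σmᵢ = 0  ✓
l₃∈[|l₁−l₂|,l₁+l₂]=[1,3], have l₃=2  ✓
Σlᵢ = 5 ⇒ odd  ✗

parity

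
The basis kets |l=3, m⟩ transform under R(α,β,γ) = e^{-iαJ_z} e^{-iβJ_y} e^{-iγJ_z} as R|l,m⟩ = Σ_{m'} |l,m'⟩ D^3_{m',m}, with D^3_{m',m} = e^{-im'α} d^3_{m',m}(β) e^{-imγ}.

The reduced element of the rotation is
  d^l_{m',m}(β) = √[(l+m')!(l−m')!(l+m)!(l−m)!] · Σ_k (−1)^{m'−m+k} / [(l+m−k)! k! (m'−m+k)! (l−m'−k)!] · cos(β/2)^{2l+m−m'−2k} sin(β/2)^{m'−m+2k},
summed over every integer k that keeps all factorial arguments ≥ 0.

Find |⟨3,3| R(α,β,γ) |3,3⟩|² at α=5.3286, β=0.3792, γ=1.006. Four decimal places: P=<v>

P=0.8049

First d^3_{3,3}(β=0.3792), then the phase factors e^{-i(3)α} and e^{-i(3)γ}:
c=cos(0.379200/2)=0.982080, s=sin(0.379200/2)=0.188466; N=√[720·1·720·1]=720.000000
k∈{0} keeps every argument non-negative
  k=0: (−1)^0·720.0000/(720)·0.9821^6·0.1885^0 = +0.897182
d^3_{3,3}(0.3792) = +0.897182
|D^3_{3,3}|² = |d^3_{3,3}(β)|² = (+0.897182)² = 0.804935 (the z-rotation phases have unit modulus)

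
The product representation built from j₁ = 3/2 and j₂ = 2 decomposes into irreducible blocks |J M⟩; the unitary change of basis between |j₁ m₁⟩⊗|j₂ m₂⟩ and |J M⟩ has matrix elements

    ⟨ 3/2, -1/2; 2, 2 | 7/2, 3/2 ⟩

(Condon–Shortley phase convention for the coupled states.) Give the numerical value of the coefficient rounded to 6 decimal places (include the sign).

+√(1/7) ≈ +0.377964

j₁+j₂−J=0  J+j₁−j₂=3  J−j₁+j₂=4  j₁+j₂+J+1=8
(j₁±m₁, j₂±m₂, J±M) = (1,2,4,0,5,2)
P² = 2304/7
sum k=0..0:
  [0] +1/48 = 1/48
S = 1/48
C² = P²·S² = 1/7 ; C = +0.377964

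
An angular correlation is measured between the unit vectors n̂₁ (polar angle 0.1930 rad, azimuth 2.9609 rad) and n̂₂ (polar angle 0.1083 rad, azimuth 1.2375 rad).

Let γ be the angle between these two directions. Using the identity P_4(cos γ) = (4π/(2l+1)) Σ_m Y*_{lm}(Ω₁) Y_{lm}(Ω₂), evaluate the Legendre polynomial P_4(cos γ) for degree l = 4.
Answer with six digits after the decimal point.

Addition theorem: P_4(cos γ) = (4π/9) Σ_m Y*_{lm}(Ω₁) Y_{lm}(Ω₂), m = −4…4:
  m=-4: (0.00045 - 0.00040j) × (0.00001 + 0.00006j) = 0.00000 + 0.00000j  (running Σ = 0.00000 + 0.00000j)
  m=-3: (-0.00743 + 0.00447j) × (-0.00132 + 0.00085j) = 0.00001 - 0.00001j  (running Σ = 0.00001 - 0.00001j)
  m=-2: (0.06611 - 0.02499j) × (-0.01818 - 0.01430j) = -0.00156 - 0.00049j  (running Σ = -0.00155 - 0.00050j)
  m=-1: (-0.32786 + 0.05990j) × (0.06517 - 0.18822j) = -0.01009 + 0.06561j  (running Σ = -0.01164 + 0.06511j)
  m=0: (0.69563 + 0.00000j) × (0.79735 + 0.00000j) = 0.55466 + 0.00000j  (running Σ = 0.54302 + 0.06511j)
  m=1: (0.32786 + 0.05990j) × (-0.06517 - 0.18822j) = -0.01009 - 0.06561j  (running Σ = 0.53292 - 0.00050j)
  m=2: (0.06611 + 0.02499j) × (-0.01818 + 0.01430j) = -0.00156 + 0.00049j  (running Σ = 0.53137 - 0.00001j)
  m=3: (0.00743 + 0.00447j) × (0.00132 + 0.00085j) = 0.00001 + 0.00001j  (running Σ = 0.53137 + 0.00000j)
  m=4: (0.00045 + 0.00040j) × (0.00001 - 0.00006j) = 0.00000 - 0.00000j  (running Σ = 0.53137 - 0.00000j)
Total Σ_m = 0.53137 - 0.00000j. Multiply by 1.396263: 0.74193 - 0.00000j. P_4(cos γ) = 0.741934

0.741934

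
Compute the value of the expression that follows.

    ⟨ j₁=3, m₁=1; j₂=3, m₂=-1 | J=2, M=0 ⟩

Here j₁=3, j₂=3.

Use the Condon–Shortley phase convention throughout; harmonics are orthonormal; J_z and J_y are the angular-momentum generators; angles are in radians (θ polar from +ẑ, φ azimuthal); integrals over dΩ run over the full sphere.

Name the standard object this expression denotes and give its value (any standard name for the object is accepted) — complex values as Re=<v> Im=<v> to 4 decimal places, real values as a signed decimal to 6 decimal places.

This is a Clebsch–Gordan (vector-coupling) coefficient.
√[5·4!2!2!/9! · 4!2!2!4!2!2!] = √(256/21)
  +(−1)^0/∏(0,4,2,2,0,0)! = 1/96  (running 1/96)
  +(−1)^1/∏(1,3,1,1,1,1)! = -1/6  (running -5/32)
  +(−1)^2/∏(2,2,0,0,2,2)! = 1/16  (running -3/32)
⟨..|..⟩ = √(256/21)·(-3/32) = -0.327327

Clebsch–Gordan coefficient, −√(3/28) ≈ -0.327327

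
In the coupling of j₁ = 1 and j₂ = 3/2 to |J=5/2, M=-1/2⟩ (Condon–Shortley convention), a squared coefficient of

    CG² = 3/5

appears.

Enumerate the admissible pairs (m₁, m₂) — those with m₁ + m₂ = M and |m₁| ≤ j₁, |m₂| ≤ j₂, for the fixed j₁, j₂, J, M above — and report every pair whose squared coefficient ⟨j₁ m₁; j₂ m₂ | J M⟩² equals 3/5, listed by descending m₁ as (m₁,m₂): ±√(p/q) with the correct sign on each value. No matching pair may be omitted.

Admissible pairs with m₁+m₂ = M = -1/2: (-1,1/2), (0,-1/2), (1,-3/2)
  (m₁,m₂)=(1,-3/2): CG² = 1/10, CG = +√(1/10)
  (m₁,m₂)=(0,-1/2): CG² = 3/5, CG = +√(3/5)   ← matches the target
  (m₁,m₂)=(-1,1/2): CG² = 3/10, CG = +√(3/10)
Pairs with CG² = 3/5: (0,-1/2): +√(3/5)

(0,-1/2): +√(3/5)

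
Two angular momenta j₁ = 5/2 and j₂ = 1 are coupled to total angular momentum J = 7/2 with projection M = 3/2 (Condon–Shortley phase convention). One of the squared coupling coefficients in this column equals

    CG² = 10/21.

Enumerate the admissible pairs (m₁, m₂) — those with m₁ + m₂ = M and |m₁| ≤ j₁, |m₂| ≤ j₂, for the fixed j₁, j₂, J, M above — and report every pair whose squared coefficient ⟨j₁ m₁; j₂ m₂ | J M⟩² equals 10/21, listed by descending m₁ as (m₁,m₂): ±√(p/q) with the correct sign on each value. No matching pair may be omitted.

Admissible pairs with m₁+m₂ = M = 3/2: (1/2,1), (3/2,0), (5/2,-1)
  (m₁,m₂)=(5/2,-1): CG² = 1/21, CG = +√(1/21)
  (m₁,m₂)=(3/2,0): CG² = 10/21, CG = +√(10/21)   ← matches the target
  (m₁,m₂)=(1/2,1): CG² = 10/21, CG = +√(10/21)   ← matches the target
Pairs with CG² = 10/21: (3/2,0): +√(10/21); (1/2,1): +√(10/21)

(3/2,0): +√(10/21); (1/2,1): +√(10/21)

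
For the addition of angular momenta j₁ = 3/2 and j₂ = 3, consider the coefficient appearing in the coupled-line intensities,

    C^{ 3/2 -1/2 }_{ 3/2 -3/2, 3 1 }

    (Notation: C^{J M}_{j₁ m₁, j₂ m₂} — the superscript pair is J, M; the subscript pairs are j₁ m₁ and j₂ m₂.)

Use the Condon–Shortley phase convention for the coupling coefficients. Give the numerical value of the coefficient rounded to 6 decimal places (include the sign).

−√(4/35) ≈ -0.338062

j₁+j₂−J=3  J+j₁−j₂=0  J−j₁+j₂=3  j₁+j₂+J+1=7
(j₁±m₁, j₂±m₂, J±M) = (0,3,4,2,1,2)
P² = 576/35
sum k=3..3:
  [3] −1/12 = -1/12
S = -1/12
C² = P²·S² = 4/35 ; C = -0.338062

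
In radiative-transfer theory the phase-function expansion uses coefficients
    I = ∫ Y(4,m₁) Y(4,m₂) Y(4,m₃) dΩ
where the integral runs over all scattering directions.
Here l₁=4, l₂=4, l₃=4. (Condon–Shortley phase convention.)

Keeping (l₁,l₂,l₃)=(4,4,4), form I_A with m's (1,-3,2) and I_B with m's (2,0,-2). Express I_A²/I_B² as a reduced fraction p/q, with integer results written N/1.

l's match ⇒ only the (l;m) 3-j factors differ between A and B.
A: triangle coeff Δ(4,4,4) = 1/450450; Σ_t [0,1]: t=0:+1/864 t=1:−1/576 = -1/1728; (3j)²=5/1287 [(4 4 4; 1 -3 2)], sign=-1
B: triangle coeff Δ(4,4,4) = 1/450450; Σ_t [0,2]: t=0:+1/2304 t=1:−1/216 t=2:+1/384 = -11/6912; (3j)²=11/1638 [(4 4 4; 2 0 -2)], sign=-1
I_A²/I_B² = (5/1287)/(11/1638) = 70/121

70/121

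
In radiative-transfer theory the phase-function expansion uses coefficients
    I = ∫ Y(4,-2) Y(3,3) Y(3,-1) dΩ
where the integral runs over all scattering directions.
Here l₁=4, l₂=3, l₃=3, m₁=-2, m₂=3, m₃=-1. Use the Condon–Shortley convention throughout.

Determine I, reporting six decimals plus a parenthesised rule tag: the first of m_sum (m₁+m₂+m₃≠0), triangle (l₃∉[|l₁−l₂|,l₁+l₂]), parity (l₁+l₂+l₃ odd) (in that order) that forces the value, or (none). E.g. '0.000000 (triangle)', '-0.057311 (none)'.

-0.188451 (none)

Checks pass: Σm=0; 10 even; l₃=3∈[1,7].
(2·4+1)(2·3+1)(2·3+1) = 441
Δ: 4! 4! 2! / 11! → 1/34650
sum: t=1:−1/72 t=2:+1/16 t=3:−1/72 = 5/144
3j²(4 3 3; 0 0 0) = Δ·Π!·Σ² = 2/77  (sign -1)
sum: t=4:+1/192 = 1/192
3j²(4 3 3; -2 3 -1) = Δ·Π!·Σ² = 3/77  (sign +1)
combine: 4πI² = 441·2/77·3/77 = 54/121
take √, sign -1: I = -0.18845135
No selection rule forces the value: the integral is nonzero (none).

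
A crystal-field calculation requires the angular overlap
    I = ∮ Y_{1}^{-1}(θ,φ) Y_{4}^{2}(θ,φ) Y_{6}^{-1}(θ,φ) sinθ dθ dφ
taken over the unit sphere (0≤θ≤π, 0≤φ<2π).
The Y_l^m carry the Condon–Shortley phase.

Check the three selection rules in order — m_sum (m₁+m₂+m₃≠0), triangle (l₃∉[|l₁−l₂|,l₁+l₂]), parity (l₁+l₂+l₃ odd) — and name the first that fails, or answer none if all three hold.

azimuthal sum: -1 + 2 − 1 = 0  ✓
l₃ must lie in [3,5]; have l₃=6  ✗
L = 1 + 4 + 6 = 11 (odd)

triangle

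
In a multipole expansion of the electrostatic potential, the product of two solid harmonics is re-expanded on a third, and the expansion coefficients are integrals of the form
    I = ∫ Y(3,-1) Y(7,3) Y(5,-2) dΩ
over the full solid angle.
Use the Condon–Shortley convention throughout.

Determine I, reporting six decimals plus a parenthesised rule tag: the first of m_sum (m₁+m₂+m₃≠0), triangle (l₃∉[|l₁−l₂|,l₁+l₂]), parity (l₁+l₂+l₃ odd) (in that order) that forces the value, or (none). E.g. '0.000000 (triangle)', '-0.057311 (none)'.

Σlᵢ=15 odd — θ-integrand is odd under cosθ→−cosθ; I=0

0.000000 (parity)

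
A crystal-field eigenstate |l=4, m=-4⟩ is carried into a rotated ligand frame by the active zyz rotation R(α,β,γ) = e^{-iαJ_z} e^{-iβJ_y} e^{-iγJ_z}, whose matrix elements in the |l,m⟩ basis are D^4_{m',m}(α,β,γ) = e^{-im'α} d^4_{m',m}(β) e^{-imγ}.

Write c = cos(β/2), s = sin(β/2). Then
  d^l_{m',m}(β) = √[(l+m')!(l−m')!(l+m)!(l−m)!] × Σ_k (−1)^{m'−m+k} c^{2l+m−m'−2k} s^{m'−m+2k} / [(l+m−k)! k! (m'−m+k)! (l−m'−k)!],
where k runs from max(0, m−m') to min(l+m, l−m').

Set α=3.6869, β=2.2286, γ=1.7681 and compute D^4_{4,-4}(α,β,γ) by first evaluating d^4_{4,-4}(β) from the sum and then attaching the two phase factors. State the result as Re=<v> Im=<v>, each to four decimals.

D^4_{4,-4}(3.6869,2.2286,1.7681) = e^{-i·4·3.6869}·d^4_{4,-4}(2.2286)·e^{-i·-4·1.7681}. Compute d first:
With c≡cos(β/2)=0.440806 and s≡sin(β/2)=0.897602, N=[40320·1·1·40320]^{1/2}=40320.000000
k: max(0,(-4)−(4))=0 … min(4+(-4),4−(4))=0
  k=0: (−1)^8·40320.0000/(40320)·0.4408^0·0.8976^8 = +0.421378
d^4_{4,-4}(2.2286) = +0.421378
Attach z-rotation phases: D = e^{-i(4)(3.6869)}·(+0.421378)·e^{-i(-4)(1.7681)} = +0.074934-0.414662i

Re=0.0749 Im=-0.4147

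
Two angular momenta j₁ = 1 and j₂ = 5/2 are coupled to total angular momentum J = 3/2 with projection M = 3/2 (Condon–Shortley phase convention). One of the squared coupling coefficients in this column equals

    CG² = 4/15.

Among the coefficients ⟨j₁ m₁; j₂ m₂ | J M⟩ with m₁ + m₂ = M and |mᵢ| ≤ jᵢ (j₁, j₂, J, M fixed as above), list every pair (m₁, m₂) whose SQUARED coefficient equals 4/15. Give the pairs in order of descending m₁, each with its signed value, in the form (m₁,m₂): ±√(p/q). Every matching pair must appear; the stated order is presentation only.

Admissible pairs with m₁+m₂ = M = 3/2: (-1,5/2), (0,3/2), (1,1/2)
  (m₁,m₂)=(1,1/2): CG² = 1/15, CG = +√(1/15)
  (m₁,m₂)=(0,3/2): CG² = 4/15, CG = −√(4/15)   ← matches the target
  (m₁,m₂)=(-1,5/2): CG² = 2/3, CG = +√(2/3)
Pairs with CG² = 4/15: (0,3/2): −√(4/15)

(0,3/2): −√(4/15)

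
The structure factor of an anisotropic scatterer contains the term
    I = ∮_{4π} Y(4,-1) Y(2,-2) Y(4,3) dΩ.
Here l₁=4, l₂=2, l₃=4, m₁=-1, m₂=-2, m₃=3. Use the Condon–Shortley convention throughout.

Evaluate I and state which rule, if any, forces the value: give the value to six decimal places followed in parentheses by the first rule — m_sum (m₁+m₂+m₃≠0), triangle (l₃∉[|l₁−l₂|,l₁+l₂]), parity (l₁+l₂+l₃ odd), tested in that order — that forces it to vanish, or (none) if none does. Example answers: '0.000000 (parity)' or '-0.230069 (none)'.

Checks pass: Σm=0; 10 even; l₃=4∈[2,6].
(2·4+1)(2·2+1)(2·4+1) = 405
Δ: 2! 6! 2! / 11! → 1/13860
sum: t=0:+1/192 t=1:−1/36 t=2:+1/192 = -5/288
3j²(4 2 4; 0 0 0) = Δ·Π!·Σ² = 20/693  (sign -1)
sum: t=0:+1/480 = 1/480
3j²(4 2 4; -1 -2 3) = Δ·Π!·Σ² = 3/110  (sign -1)
combine: 4πI² = 405·20/693·3/110 = 270/847
take √, sign +1: I = 0.15927046
No selection rule forces the value: the integral is nonzero (none).

0.159270 (none)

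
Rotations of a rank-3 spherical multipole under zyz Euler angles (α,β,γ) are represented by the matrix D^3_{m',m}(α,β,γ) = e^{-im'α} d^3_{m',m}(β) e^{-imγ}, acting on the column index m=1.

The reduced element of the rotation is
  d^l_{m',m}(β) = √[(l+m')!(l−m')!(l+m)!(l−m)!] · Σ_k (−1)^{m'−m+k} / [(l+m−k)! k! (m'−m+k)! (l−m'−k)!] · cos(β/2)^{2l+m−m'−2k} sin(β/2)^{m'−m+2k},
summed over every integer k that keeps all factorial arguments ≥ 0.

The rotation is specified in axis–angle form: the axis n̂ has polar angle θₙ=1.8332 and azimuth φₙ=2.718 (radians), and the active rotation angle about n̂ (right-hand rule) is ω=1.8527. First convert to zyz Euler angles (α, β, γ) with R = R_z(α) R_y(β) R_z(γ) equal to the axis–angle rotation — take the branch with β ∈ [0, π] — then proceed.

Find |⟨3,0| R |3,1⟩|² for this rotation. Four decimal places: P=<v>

P=0.1200

Axis–angle → zyz. n̂ = (sinθₙcosφₙ, sinθₙsinφₙ, cosθₙ) = (-0.880413, +0.396968, -0.259403), ω = 1.8527.
R = I cosω + sinω [n̂]ₓ + (1−cosω) n̂n̂ᵀ gives
  R = [+0.712570, -0.197557, +0.673212; -0.695884, -0.076764, +0.714040; -0.089385, -0.977281, -0.192176]
β = atan2(√(R₁₃²+R₂₃²), R₃₃) = 1.764175; α = atan2(R₂₃, R₁₃) mod 2π = 0.814820; γ = atan2(R₃₂, −R₃₁) mod 2π = 4.803598
First d^3_{0,1}(β=1.7642), then the phase factors e^{-i(0)α} and e^{-i(1)γ}:
c=cos(1.764175/2)=0.635541, s=sin(1.764175/2)=0.772067; N=√[6·6·24·2]=41.569219
The bounds max(0,m−m')=1 and min(l+m,l−m')=3 give 3 terms
  k=1: (−1)^0·41.5692/(12)·0.6355^5·0.7721^1 = +0.277308
  k=2: (−1)^1·41.5692/(4)·0.6355^3·0.7721^3 = -1.227743
  k=3: (−1)^2·41.5692/(12)·0.6355^1·0.7721^5 = +0.603962
d^3_{0,1}(1.7642) = +0.277308 -1.227743 +0.603962 = -0.346473
|D^3_{0,1}|² = |d^3_{0,1}(β)|² = (-0.346473)² = 0.120043 (the z-rotation phases have unit modulus)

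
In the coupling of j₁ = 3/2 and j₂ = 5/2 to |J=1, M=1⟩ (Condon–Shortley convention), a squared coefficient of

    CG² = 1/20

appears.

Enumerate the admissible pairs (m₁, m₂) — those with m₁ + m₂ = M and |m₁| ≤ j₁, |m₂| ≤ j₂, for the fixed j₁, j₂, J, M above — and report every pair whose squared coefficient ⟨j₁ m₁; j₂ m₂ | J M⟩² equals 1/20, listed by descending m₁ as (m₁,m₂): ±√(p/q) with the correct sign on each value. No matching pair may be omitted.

Admissible pairs with m₁+m₂ = M = 1: (-3/2,5/2), (-1/2,3/2), (1/2,1/2), (3/2,-1/2)
  (m₁,m₂)=(3/2,-1/2): CG² = 1/20, CG = +√(1/20)   ← matches the target
  (m₁,m₂)=(1/2,1/2): CG² = 3/20, CG = −√(3/20)
  (m₁,m₂)=(-1/2,3/2): CG² = 3/10, CG = +√(3/10)
  (m₁,m₂)=(-3/2,5/2): CG² = 1/2, CG = −√(1/2)
Pairs with CG² = 1/20: (3/2,-1/2): +√(1/20)

(3/2,-1/2): +√(1/20)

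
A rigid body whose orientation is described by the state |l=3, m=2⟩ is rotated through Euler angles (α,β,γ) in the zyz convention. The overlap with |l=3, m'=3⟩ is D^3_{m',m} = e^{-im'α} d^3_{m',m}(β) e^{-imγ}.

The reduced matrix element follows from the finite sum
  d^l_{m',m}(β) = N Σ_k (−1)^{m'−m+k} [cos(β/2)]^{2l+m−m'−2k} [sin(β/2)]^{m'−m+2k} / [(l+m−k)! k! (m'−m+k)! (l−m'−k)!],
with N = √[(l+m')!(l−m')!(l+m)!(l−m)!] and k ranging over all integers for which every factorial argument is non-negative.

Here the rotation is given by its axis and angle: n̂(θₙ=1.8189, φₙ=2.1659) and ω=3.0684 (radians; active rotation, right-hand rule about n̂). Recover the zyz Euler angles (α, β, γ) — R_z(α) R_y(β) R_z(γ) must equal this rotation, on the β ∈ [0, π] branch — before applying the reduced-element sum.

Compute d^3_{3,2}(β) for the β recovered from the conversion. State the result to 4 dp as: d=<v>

d=-0.0022

Axis–angle → zyz. n̂ = (sinθₙcosφₙ, sinθₙsinφₙ, cosθₙ) = (-0.543429, +0.802734, -0.245566), ω = 3.0684.
R = I cosω + sinω [n̂]ₓ + (1−cosω) n̂n̂ᵀ gives
  R = [-0.407483, -0.853333, +0.325240; -0.889248, +0.289716, -0.353981; +0.207836, -0.433460, -0.876879]
β = atan2(√(R₁₃²+R₂₃²), R₃₃) = 2.640126; α = atan2(R₂₃, R₁₃) mod 2π = 5.455497; γ = atan2(R₃₂, −R₃₁) mod 2π = 4.265290
d^3_{3,2}(β=2.6401) via the finite sum:
c=cos(2.640126/2)=0.248114, s=sin(2.640126/2)=0.968731; N=√[720·1·120·1]=293.938769
k∈{0} keeps every argument non-negative
  k=0: (−1)^1·293.9388/(120)·0.2481^5·0.9687^1 = -0.002231
d^3_{3,2}(2.6401) = -0.002231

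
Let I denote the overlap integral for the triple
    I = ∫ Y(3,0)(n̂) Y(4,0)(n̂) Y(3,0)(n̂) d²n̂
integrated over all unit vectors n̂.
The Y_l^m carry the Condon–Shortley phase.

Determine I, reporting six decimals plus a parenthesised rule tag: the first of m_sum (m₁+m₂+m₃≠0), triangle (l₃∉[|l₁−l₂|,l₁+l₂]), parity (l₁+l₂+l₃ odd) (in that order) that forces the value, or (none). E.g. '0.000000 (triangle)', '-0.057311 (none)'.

0.153870 (none)

Rules hold: Σm=0, L=10 even, 1≤3≤7.
N = 7·9·7 = 441
Δ = 4!·2!·4!/11! = 1/34650
Racah Σ t=1..3: t=1:−1/72 t=2:+1/16 t=3:−1/72 = 5/144
⇒ 3j(3 4 3; 0 0 0)² = 2/77, sgn -1
(m-triple is (0,0,0) — same symbol as above.)
4πI² = N·(3j₀)²·(3jₘ)² = 36/121
I = +1·√(0.297521/4π) = 0.15386989
No selection rule forces the value: the integral is nonzero (none).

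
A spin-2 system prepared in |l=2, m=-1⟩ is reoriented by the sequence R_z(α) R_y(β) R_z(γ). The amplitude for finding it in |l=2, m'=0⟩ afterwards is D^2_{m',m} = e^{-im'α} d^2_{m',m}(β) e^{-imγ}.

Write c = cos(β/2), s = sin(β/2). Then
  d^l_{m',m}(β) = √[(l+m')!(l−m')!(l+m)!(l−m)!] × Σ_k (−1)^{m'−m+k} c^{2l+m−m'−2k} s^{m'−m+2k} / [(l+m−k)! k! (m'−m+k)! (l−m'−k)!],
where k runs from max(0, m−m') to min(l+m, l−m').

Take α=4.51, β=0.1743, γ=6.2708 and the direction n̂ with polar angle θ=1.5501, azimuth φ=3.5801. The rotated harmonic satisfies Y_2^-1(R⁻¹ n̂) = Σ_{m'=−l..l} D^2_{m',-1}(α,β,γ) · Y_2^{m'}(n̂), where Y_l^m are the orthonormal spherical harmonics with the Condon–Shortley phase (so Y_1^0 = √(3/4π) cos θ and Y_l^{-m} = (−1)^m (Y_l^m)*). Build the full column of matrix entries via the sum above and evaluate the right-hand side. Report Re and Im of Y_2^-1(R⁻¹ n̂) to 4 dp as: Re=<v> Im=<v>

Need the full column D^2_{m',-1} for m'=−2..2 at α=4.5100, β=0.1743, γ=6.2708.
cos(β/2)=0.996205, sin(β/2)=0.087040
d^2_{-2,-1}: single k=1 term ⇒ +0.172105;  D = -0.157346+0.069732i
d^2_{-1,-1}: k∈[0..1] ⇒ +0.984906 -0.022556 = +0.962350;  D = -0.205103-0.940240i
d^2_{0,-1}: k∈[0..1] ⇒ -0.210785 +0.001609 = -0.209176;  D = -0.209160+0.002591i
d^2_{1,-1}: k∈[0..1] ⇒ +0.022556 -0.000057 = +0.022498;  D = -0.004249+0.022093i
d^2_{2,-1}: single k=0 term ⇒ -0.001314;  D = +0.001214+0.000502i
Y_2^{m'}(θ=1.5501,φ=3.5801) and Σ D·Y over m':
  (-0.1573+0.0697i)·(+0.2469-0.2969i)  (-0.2051-0.9402i)·(-0.0145+0.0068i)  (-0.2092+0.0026i)·(-0.3150+0.0000i)  (-0.0042+0.0221i)·(+0.0145+0.0068i)  (+0.0012+0.0005i)·(+0.2469+0.2969i)
Y_2^-1(R⁻¹ n̂) = +0.057023+0.076100i

Re=0.0570 Im=0.0761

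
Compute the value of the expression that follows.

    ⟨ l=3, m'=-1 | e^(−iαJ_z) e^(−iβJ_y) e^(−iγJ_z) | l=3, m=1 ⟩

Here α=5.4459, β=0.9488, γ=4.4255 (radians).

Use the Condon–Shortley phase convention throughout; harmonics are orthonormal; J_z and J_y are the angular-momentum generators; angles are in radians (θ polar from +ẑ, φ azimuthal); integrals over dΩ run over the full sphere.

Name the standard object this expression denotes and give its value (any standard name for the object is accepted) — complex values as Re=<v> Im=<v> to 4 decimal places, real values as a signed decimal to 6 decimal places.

This is a Wigner D-matrix element — the rotation-matrix element ⟨l m'| R(α,β,γ) |l m⟩ in the angular-momentum basis.
First d^3_{-1,1}(β=0.9488), then the phase factors e^{-i(-1)α} and e^{-i(1)γ}:
Half-angle: c=0.889567, s=0.456805. N=√(2·24·24·2)=48.000000
k∈{2,3,4} keeps every argument non-negative
  k=2: (−1)^0·48.0000/(8)·0.8896^4·0.4568^2 = +0.784020
  k=3: (−1)^1·48.0000/(6)·0.8896^2·0.4568^4 = -0.275658
  k=4: (−1)^2·48.0000/(48)·0.8896^0·0.4568^6 = +0.009086
d^3_{-1,1}(0.9488) = +0.784020 -0.275658 +0.009086 = +0.517449
D = (+0.669482-0.742828i)·(+0.517449)·(-0.282970+0.959129i) = +0.270639+0.441030i

Wigner D-matrix element, Re=0.2706 Im=0.4410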